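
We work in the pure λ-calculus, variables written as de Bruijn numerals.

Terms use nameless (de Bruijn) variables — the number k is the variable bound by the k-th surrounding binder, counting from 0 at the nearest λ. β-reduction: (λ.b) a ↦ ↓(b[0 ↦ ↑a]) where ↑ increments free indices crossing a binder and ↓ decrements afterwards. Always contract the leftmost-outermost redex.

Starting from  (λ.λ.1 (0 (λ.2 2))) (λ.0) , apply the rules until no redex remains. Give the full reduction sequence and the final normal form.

  start: (λ.λ.1 (0 (λ.2 2))) (λ.0)
  step 1: λ.(λ.0) (0 (λ.(λ.0) (λ.0)))
  step 2: λ.0 (λ.(λ.0) (λ.0))
  step 3: λ.0 (λ.λ.0)

Answer: normal form = λ.0 (λ.λ.0)  (in 3 steps)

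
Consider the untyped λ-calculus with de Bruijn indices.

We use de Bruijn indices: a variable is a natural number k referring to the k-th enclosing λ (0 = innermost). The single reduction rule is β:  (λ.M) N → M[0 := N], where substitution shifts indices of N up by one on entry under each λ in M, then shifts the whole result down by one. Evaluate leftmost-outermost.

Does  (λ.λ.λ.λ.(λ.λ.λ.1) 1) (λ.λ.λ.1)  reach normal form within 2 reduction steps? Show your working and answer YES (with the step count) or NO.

Answer: YES — reaches normal form λ.λ.λ.λ.λ.1 in 2 ≤ 2 steps

Reduction:
  start: (λ.λ.λ.λ.(λ.λ.λ.1) 1) (λ.λ.λ.1)
  step 1: λ.λ.λ.(λ.λ.λ.1) 1
  step 2: λ.λ.λ.λ.λ.1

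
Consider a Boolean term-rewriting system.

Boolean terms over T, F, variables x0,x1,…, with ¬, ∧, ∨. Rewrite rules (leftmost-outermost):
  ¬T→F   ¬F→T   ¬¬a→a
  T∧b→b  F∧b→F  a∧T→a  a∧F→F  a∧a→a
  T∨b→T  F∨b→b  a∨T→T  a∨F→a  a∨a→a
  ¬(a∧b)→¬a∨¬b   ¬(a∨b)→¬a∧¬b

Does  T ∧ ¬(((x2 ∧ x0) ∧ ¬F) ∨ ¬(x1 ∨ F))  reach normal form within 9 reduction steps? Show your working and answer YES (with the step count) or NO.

  start: T ∧ ¬(((x2 ∧ x0) ∧ ¬F) ∨ ¬(x1 ∨ F))
  [1] ¬(((x2 ∧ x0) ∧ ¬F) ∨ ¬(x1 ∨ F))
  [2] ¬((x2 ∧ x0) ∧ ¬F) ∧ ¬¬(x1 ∨ F)
  [3] (¬(x2 ∧ x0) ∨ ¬¬F) ∧ ¬¬(x1 ∨ F)
  [4] ((¬x2 ∨ ¬x0) ∨ ¬¬F) ∧ ¬¬(x1 ∨ F)
  [5] ((¬x2 ∨ ¬x0) ∨ F) ∧ ¬¬(x1 ∨ F)
  [6] (¬x2 ∨ ¬x0) ∧ ¬¬(x1 ∨ F)
  [7] (¬x2 ∨ ¬x0) ∧ (x1 ∨ F)
  [8] (¬x2 ∨ ¬x0) ∧ x1

Answer: YES — reaches normal form (¬x2 ∨ ¬x0) ∧ x1 in 8 ≤ 9 steps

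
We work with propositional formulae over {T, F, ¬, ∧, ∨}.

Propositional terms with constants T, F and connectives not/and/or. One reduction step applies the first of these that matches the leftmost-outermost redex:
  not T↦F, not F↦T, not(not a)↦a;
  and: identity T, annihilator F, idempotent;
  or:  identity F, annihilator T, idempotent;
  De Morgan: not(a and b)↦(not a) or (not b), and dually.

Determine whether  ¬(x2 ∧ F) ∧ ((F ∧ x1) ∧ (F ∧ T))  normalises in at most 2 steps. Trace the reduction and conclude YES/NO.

Answer: NO — after 2 steps the term is (¬x2 ∨ T) ∧ ((F ∧ x1) ∧ (F ∧ T)), not yet normal

Reduction:
  start: ¬(x2 ∧ F) ∧ ((F ∧ x1) ∧ (F ∧ T))
  →1  (¬x2 ∨ ¬F) ∧ ((F ∧ x1) ∧ (F ∧ T))
  →2  (¬x2 ∨ T) ∧ ((F ∧ x1) ∧ (F ∧ T))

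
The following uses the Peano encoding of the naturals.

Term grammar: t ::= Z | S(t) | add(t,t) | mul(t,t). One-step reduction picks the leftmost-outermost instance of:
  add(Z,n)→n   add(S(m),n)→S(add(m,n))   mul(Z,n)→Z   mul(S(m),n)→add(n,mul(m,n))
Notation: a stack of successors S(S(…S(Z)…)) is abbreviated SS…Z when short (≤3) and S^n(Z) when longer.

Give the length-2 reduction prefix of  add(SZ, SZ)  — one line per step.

Answer: after 2 steps: SSZ

Derivation:
  start: add(SZ, SZ)
  →1  S(add(Z, SZ))
  →2  SSZ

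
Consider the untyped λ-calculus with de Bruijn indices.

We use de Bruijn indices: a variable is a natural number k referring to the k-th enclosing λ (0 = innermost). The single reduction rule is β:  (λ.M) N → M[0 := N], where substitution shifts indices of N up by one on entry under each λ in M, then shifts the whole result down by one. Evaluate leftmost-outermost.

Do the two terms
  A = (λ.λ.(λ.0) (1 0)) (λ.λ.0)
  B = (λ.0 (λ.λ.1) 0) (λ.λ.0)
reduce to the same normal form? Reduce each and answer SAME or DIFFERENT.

Answer: SAME — A ⇓ λ.λ.0, B ⇓ λ.λ.0

Reduction:
Term A:
  start: (λ.λ.(λ.0) (1 0)) (λ.λ.0)
  →1  λ.(λ.0) ((λ.λ.0) 0)
  →2  λ.(λ.λ.0) 0
  →3  λ.λ.0

Term B:
  start: (λ.0 (λ.λ.1) 0) (λ.λ.0)
  →1  (λ.λ.0) (λ.λ.1) (λ.λ.0)
  →2  (λ.0) (λ.λ.0)
  →3  λ.λ.0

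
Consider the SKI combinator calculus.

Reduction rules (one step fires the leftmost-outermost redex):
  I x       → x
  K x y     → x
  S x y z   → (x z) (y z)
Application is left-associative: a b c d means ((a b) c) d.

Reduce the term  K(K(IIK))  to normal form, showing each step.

  start: K(K(IIK))
  [1] K(K(IK))
  [2] K(KK)

Answer: normal form = K(KK)  (in 2 steps)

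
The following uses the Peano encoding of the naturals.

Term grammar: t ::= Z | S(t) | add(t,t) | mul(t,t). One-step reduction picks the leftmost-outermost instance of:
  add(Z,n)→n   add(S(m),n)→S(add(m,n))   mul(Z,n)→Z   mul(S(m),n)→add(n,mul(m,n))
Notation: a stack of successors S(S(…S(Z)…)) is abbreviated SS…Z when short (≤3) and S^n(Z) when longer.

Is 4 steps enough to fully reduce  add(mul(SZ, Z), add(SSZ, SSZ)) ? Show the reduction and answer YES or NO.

Answer: NO — after 4 steps the term is add(SSZ, SSZ), not yet normal

Working:
  start: add(mul(SZ, Z), add(SSZ, SSZ))
  →1  add(add(Z, mul(Z, Z)), add(SSZ, SSZ))
  →2  add(mul(Z, Z), add(SSZ, SSZ))
  →3  add(Z, add(SSZ, SSZ))
  →4  add(SSZ, SSZ)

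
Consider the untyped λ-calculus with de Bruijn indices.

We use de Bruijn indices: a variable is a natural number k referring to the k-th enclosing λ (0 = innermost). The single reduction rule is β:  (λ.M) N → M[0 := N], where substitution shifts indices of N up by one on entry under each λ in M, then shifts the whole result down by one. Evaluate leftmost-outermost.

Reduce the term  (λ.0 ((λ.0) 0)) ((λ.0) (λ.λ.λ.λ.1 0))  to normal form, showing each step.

Answer: normal form = λ.λ.λ.1 0  (in 3 steps)

Reduction:
  start: (λ.0 ((λ.0) 0)) ((λ.0) (λ.λ.λ.λ.1 0))
  [1] (λ.0) (λ.λ.λ.λ.1 0) ((λ.0) ((λ.0) (λ.λ.λ.λ.1 0)))
  [2] (λ.λ.λ.λ.1 0) ((λ.0) ((λ.0) (λ.λ.λ.λ.1 0)))
  [3] λ.λ.λ.1 0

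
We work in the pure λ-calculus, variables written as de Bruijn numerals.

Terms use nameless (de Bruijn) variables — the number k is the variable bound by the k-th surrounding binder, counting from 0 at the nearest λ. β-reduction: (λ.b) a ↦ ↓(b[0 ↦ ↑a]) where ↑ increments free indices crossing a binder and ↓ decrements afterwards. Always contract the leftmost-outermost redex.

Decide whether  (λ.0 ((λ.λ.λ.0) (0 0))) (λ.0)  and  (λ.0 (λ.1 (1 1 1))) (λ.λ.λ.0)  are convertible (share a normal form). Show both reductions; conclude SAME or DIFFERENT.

Term A:
  start: (λ.0 ((λ.λ.λ.0) (0 0))) (λ.0)
  →1  (λ.0) ((λ.λ.λ.0) ((λ.0) (λ.0)))
  →2  (λ.λ.λ.0) ((λ.0) (λ.0))
  →3  λ.λ.0

Term B:
  start: (λ.0 (λ.1 (1 1 1))) (λ.λ.λ.0)
  →1  (λ.λ.λ.0) (λ.(λ.λ.λ.0) ((λ.λ.λ.0) (λ.λ.λ.0) (λ.λ.λ.0)))
  →2  λ.λ.0

Answer: SAME — A ⇓ λ.λ.0, B ⇓ λ.λ.0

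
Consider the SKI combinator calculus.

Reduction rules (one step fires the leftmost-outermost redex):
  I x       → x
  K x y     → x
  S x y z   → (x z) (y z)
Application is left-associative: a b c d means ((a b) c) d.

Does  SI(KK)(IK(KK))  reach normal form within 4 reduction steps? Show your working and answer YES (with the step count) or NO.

Answer: YES — reaches normal form KK in 4 ≤ 4 steps

Derivation:
  start: SI(KK)(IK(KK))
  →1  I(IK(KK))(KK(IK(KK)))
  →2  IK(KK)(KK(IK(KK)))
  →3  K(KK)(KK(IK(KK)))
  →4  KK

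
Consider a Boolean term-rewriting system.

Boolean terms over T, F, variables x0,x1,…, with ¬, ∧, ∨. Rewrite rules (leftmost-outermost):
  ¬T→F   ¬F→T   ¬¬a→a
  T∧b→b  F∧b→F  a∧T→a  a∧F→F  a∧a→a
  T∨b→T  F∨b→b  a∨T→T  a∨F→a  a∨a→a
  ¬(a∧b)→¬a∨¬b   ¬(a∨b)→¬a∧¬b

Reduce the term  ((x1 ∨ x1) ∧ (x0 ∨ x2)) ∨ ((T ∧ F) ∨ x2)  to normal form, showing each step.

  start: ((x1 ∨ x1) ∧ (x0 ∨ x2)) ∨ ((T ∧ F) ∨ x2)
  →1  (x1 ∧ (x0 ∨ x2)) ∨ ((T ∧ F) ∨ x2)
  →2  (x1 ∧ (x0 ∨ x2)) ∨ (F ∨ x2)
  →3  (x1 ∧ (x0 ∨ x2)) ∨ x2

Answer: normal form = (x1 ∧ (x0 ∨ x2)) ∨ x2  (in 3 steps)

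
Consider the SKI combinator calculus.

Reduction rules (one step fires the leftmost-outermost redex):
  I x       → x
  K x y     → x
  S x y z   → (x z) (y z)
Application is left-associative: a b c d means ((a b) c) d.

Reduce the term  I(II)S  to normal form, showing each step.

  start: I(II)S
  →1  IIS
  →2  IS
  →3  S

Answer: normal form = S  (in 3 steps)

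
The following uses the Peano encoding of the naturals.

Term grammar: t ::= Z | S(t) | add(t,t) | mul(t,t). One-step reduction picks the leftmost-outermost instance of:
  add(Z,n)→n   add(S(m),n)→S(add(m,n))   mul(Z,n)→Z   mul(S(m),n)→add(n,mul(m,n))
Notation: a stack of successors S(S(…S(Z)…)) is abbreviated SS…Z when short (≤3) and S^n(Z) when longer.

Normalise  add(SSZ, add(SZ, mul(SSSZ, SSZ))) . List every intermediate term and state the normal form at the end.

Answer: normal form = S^9(Z)  (in 18 steps)

Reduction:
  start: add(SSZ, add(SZ, mul(SSSZ, SSZ)))
  step 1: S(add(SZ, add(SZ, mul(SSSZ, SSZ))))
  step 2: S(S(add(Z, add(SZ, mul(SSSZ, SSZ)))))
  step 3: S(S(add(SZ, mul(SSSZ, SSZ))))
  step 4: S(S(S(add(Z, mul(SSSZ, SSZ)))))
  step 5: S(S(S(mul(SSSZ, SSZ))))
  step 6: S(S(S(add(SSZ, mul(SSZ, SSZ)))))
  step 7: S(S(S(S(add(SZ, mul(SSZ, SSZ))))))
  step 8: S(S(S(S(S(add(Z, mul(SSZ, SSZ)))))))
  step 9: S(S(S(S(S(mul(SSZ, SSZ))))))
  step 10: S(S(S(S(S(add(SSZ, mul(SZ, SSZ)))))))
  step 11: S(S(S(S(S(S(add(SZ, mul(SZ, SSZ))))))))
  step 12: S(S(S(S(S(S(S(add(Z, mul(SZ, SSZ)))))))))
  step 13: S(S(S(S(S(S(S(mul(SZ, SSZ))))))))
  step 14: S(S(S(S(S(S(S(add(SSZ, mul(Z, SSZ)))))))))
  step 15: S(S(S(S(S(S(S(S(add(SZ, mul(Z, SSZ))))))))))
  step 16: S(S(S(S(S(S(S(S(S(add(Z, mul(Z, SSZ)))))))))))
  step 17: S(S(S(S(S(S(S(S(S(mul(Z, SSZ))))))))))
  step 18: S^9(Z)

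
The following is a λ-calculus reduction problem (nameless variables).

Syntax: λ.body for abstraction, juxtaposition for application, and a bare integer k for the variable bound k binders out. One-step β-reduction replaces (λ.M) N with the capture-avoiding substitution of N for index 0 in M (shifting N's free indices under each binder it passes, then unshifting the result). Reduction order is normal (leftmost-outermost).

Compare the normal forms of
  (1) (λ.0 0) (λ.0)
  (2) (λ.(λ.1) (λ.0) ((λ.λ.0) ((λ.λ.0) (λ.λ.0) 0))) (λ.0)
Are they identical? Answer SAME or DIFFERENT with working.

Term A:
  start: (λ.0 0) (λ.0)
  step 1: (λ.0) (λ.0)
  step 2: λ.0

Term B:
  start: (λ.(λ.1) (λ.0) ((λ.λ.0) ((λ.λ.0) (λ.λ.0) 0))) (λ.0)
  step 1: (λ.λ.0) (λ.0) ((λ.λ.0) ((λ.λ.0) (λ.λ.0) (λ.0)))
  step 2: (λ.0) ((λ.λ.0) ((λ.λ.0) (λ.λ.0) (λ.0)))
  step 3: (λ.λ.0) ((λ.λ.0) (λ.λ.0) (λ.0))
  step 4: λ.0

Answer: SAME — A ⇓ λ.0, B ⇓ λ.0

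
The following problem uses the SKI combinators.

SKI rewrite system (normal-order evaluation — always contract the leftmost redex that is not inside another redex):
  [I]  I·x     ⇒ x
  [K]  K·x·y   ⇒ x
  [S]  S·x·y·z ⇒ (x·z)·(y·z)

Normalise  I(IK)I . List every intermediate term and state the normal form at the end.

  start: I(IK)I
  →1  IKI
  →2  KI

Answer: normal form = KI  (in 2 steps)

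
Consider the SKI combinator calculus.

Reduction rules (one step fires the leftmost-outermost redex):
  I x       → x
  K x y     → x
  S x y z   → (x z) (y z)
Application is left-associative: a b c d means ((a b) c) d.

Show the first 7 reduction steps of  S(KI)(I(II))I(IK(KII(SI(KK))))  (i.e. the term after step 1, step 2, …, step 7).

Answer: after 7 steps: IK(KII(SI(KK)))

Reduction:
  start: S(KI)(I(II))I(IK(KII(SI(KK))))
  step 1: KII(I(II)I)(IK(KII(SI(KK))))
  step 2: I(I(II)I)(IK(KII(SI(KK))))
  step 3: I(II)I(IK(KII(SI(KK))))
  step 4: III(IK(KII(SI(KK))))
  step 5: II(IK(KII(SI(KK))))
  step 6: I(IK(KII(SI(KK))))
  step 7: IK(KII(SI(KK)))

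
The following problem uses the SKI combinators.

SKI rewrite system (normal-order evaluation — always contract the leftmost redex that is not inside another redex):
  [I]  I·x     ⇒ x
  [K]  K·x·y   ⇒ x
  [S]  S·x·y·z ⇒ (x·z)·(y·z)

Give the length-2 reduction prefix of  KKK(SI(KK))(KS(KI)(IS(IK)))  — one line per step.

Answer: after 2 steps: SI(KK)

Reduction:
  start: KKK(SI(KK))(KS(KI)(IS(IK)))
  [1] K(SI(KK))(KS(KI)(IS(IK)))
  [2] SI(KK)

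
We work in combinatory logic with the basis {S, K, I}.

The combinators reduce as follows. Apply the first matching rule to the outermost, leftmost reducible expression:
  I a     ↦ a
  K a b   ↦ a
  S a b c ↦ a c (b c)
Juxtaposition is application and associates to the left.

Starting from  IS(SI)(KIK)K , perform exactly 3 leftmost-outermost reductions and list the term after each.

  start: IS(SI)(KIK)K
  [1] S(SI)(KIK)K
  [2] SIK(KIKK)
  [3] I(KIKK)(K(KIKK))

Answer: after 3 steps: I(KIKK)(K(KIKK))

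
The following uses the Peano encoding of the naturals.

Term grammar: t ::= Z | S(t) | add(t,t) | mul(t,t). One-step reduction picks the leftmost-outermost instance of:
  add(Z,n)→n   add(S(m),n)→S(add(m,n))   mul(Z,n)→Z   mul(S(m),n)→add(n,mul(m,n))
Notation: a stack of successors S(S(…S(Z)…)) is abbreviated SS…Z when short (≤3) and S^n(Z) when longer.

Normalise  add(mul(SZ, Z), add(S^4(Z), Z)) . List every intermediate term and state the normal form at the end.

  start: add(mul(SZ, Z), add(S^4(Z), Z))
  →1  add(add(Z, mul(Z, Z)), add(S^4(Z), Z))
  →2  add(mul(Z, Z), add(S^4(Z), Z))
  →3  add(Z, add(S^4(Z), Z))
  →4  add(S^4(Z), Z)
  →5  S(add(SSSZ, Z))
  →6  S(S(add(SSZ, Z)))
  →7  S(S(S(add(SZ, Z))))
  →8  S(S(S(S(add(Z, Z)))))
  →9  S^4(Z)

Answer: normal form = S^4(Z)  (in 9 steps)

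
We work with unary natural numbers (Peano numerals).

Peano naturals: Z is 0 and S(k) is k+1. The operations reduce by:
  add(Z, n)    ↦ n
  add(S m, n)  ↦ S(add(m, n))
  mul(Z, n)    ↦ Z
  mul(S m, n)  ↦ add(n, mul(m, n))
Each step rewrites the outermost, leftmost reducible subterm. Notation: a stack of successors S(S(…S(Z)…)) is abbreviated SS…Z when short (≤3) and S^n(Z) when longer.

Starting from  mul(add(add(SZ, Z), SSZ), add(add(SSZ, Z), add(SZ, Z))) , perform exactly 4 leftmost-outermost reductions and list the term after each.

  start: mul(add(add(SZ, Z), SSZ), add(add(SSZ, Z), add(SZ, Z)))
  →1  mul(add(S(add(Z, Z)), SSZ), add(add(SSZ, Z), add(SZ, Z)))
  →2  mul(S(add(add(Z, Z), SSZ)), add(add(SSZ, Z), add(SZ, Z)))
  →3  add(add(add(SSZ, Z), add(SZ, Z)), mul(add(add(Z, Z), SSZ), add(add(SSZ, Z), add(SZ, Z))))
  →4  add(add(S(add(SZ, Z)), add(SZ, Z)), mul(add(add(Z, Z), SSZ), add(add(SSZ, Z), add(SZ, Z))))

Answer: after 4 steps: add(add(S(add(SZ, Z)), add(SZ, Z)), mul(add(add(Z, Z), SSZ), add(add(SSZ, Z), add(SZ, Z))))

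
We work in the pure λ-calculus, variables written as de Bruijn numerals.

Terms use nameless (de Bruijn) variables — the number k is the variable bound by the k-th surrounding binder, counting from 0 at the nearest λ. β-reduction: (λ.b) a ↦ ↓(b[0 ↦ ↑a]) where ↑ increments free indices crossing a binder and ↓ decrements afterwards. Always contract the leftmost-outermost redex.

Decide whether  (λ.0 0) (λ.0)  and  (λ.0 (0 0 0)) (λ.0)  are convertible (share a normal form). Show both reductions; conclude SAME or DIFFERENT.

Term A:
  start: (λ.0 0) (λ.0)
  step 1: (λ.0) (λ.0)
  step 2: λ.0

Term B:
  start: (λ.0 (0 0 0)) (λ.0)
  step 1: (λ.0) ((λ.0) (λ.0) (λ.0))
  step 2: (λ.0) (λ.0) (λ.0)
  step 3: (λ.0) (λ.0)
  step 4: λ.0

Answer: SAME — A ⇓ λ.0, B ⇓ λ.0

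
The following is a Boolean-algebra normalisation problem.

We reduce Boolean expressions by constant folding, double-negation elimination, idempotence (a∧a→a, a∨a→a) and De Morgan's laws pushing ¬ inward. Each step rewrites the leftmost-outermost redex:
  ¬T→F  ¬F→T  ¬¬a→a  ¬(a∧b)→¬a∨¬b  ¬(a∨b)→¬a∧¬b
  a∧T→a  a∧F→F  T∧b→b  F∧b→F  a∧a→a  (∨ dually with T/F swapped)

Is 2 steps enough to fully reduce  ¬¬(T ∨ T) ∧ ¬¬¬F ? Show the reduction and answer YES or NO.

  start: ¬¬(T ∨ T) ∧ ¬¬¬F
  step 1: (T ∨ T) ∧ ¬¬¬F
  step 2: T ∧ ¬¬¬F

Answer: NO — after 2 steps the term is T ∧ ¬¬¬F, not yet normal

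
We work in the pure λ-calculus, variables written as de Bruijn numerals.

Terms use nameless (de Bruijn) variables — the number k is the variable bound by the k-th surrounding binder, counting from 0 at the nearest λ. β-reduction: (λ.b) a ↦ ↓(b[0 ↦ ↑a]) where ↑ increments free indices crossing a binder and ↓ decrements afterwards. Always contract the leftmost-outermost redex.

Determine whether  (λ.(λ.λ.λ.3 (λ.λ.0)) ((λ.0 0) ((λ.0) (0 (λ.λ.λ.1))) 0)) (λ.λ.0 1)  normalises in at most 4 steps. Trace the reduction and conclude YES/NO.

  start: (λ.(λ.λ.λ.3 (λ.λ.0)) ((λ.0 0) ((λ.0) (0 (λ.λ.λ.1))) 0)) (λ.λ.0 1)
  step 1: (λ.λ.λ.(λ.λ.0 1) (λ.λ.0)) ((λ.0 0) ((λ.0) ((λ.λ.0 1) (λ.λ.λ.1))) (λ.λ.0 1))
  step 2: λ.λ.(λ.λ.0 1) (λ.λ.0)
  step 3: λ.λ.λ.0 (λ.λ.0)

Answer: YES — reaches normal form λ.λ.λ.0 (λ.λ.0) in 3 ≤ 4 steps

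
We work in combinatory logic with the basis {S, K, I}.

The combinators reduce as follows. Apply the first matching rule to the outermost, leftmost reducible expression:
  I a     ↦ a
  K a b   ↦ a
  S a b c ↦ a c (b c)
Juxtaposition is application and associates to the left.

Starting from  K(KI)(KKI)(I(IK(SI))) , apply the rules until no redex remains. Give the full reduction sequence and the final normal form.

  start: K(KI)(KKI)(I(IK(SI)))
  →1  KI(I(IK(SI)))
  →2  I

Answer: normal form = I  (in 2 steps)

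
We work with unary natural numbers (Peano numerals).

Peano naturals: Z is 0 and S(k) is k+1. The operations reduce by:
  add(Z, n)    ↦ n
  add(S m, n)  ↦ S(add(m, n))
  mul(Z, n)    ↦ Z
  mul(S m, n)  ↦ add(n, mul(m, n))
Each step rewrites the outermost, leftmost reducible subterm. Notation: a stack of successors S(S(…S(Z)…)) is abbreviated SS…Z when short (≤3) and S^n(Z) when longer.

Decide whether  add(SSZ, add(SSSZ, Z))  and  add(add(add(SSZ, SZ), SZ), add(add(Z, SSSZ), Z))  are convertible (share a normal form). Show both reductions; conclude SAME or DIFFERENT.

Answer: DIFFERENT — A ⇓ S^5(Z), B ⇓ S^7(Z)

Working:
Term A:
  start: add(SSZ, add(SSSZ, Z))
  [1] S(add(SZ, add(SSSZ, Z)))
  [2] S(S(add(Z, add(SSSZ, Z))))
  [3] S(S(add(SSSZ, Z)))
  [4] S(S(S(add(SSZ, Z))))
  [5] S(S(S(S(add(SZ, Z)))))
  [6] S(S(S(S(S(add(Z, Z))))))
  [7] S^5(Z)

Term B:
  start: add(add(add(SSZ, SZ), SZ), add(add(Z, SSSZ), Z))
  [1] add(add(S(add(SZ, SZ)), SZ), add(add(Z, SSSZ), Z))
  [2] add(S(add(add(SZ, SZ), SZ)), add(add(Z, SSSZ), Z))
  [3] S(add(add(add(SZ, SZ), SZ), add(add(Z, SSSZ), Z)))
  [4] S(add(add(S(add(Z, SZ)), SZ), add(add(Z, SSSZ), Z)))
  [5] S(add(S(add(add(Z, SZ), SZ)), add(add(Z, SSSZ), Z)))
  [6] S(S(add(add(add(Z, SZ), SZ), add(add(Z, SSSZ), Z))))
  [7] S(S(add(add(SZ, SZ), add(add(Z, SSSZ), Z))))
  [8] S(S(add(S(add(Z, SZ)), add(add(Z, SSSZ), Z))))
  [9] S(S(S(add(add(Z, SZ), add(add(Z, SSSZ), Z)))))
  [10] S(S(S(add(SZ, add(add(Z, SSSZ), Z)))))
  [11] S(S(S(S(add(Z, add(add(Z, SSSZ), Z))))))
  [12] S(S(S(S(add(add(Z, SSSZ), Z)))))
  [13] S(S(S(S(add(SSSZ, Z)))))
  [14] S(S(S(S(S(add(SSZ, Z))))))
  [15] S(S(S(S(S(S(add(SZ, Z)))))))
  [16] S(S(S(S(S(S(S(add(Z, Z))))))))
  [17] S^7(Z)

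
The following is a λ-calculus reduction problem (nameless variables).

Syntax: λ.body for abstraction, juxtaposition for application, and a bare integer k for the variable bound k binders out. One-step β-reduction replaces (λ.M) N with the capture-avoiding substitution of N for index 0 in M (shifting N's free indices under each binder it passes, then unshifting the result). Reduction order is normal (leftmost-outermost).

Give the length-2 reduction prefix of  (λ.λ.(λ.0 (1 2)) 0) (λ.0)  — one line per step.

  start: (λ.λ.(λ.0 (1 2)) 0) (λ.0)
  [1] λ.(λ.0 (1 (λ.0))) 0
  [2] λ.0 (0 (λ.0))

Answer: after 2 steps: λ.0 (0 (λ.0))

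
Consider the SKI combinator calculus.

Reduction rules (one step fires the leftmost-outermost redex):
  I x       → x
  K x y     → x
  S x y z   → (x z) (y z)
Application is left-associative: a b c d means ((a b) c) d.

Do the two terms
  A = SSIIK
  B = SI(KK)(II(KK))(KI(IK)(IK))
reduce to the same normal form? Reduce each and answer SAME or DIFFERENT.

Answer: SAME — A ⇓ KK, B ⇓ KK

Derivation:
Term A:
  start: SSIIK
  →1  SI(II)K
  →2  IK(IIK)
  →3  K(IIK)
  →4  K(IK)
  →5  KK

Term B:
  start: SI(KK)(II(KK))(KI(IK)(IK))
  →1  I(II(KK))(KK(II(KK)))(KI(IK)(IK))
  →2  II(KK)(KK(II(KK)))(KI(IK)(IK))
  →3  I(KK)(KK(II(KK)))(KI(IK)(IK))
  →4  KK(KK(II(KK)))(KI(IK)(IK))
  →5  K(KI(IK)(IK))
  →6  K(I(IK))
  →7  K(IK)
  →8  KK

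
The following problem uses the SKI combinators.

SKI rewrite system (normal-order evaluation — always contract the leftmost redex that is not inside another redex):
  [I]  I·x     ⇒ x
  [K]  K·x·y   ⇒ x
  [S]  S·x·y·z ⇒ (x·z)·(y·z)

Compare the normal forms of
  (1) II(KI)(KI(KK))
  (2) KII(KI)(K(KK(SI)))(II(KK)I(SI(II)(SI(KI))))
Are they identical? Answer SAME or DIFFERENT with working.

Answer: DIFFERENT — A ⇓ I, B ⇓ KI

Working:
Term A:
  start: II(KI)(KI(KK))
  →1  I(KI)(KI(KK))
  →2  KI(KI(KK))
  →3  I

Term B:
  start: KII(KI)(K(KK(SI)))(II(KK)I(SI(II)(SI(KI))))
  →1  I(KI)(K(KK(SI)))(II(KK)I(SI(II)(SI(KI))))
  →2  KI(K(KK(SI)))(II(KK)I(SI(II)(SI(KI))))
  →3  I(II(KK)I(SI(II)(SI(KI))))
  →4  II(KK)I(SI(II)(SI(KI)))
  →5  I(KK)I(SI(II)(SI(KI)))
  →6  KKI(SI(II)(SI(KI)))
  →7  K(SI(II)(SI(KI)))
  →8  K(I(SI(KI))(II(SI(KI))))
  →9  K(SI(KI)(II(SI(KI))))
  →10  K(I(II(SI(KI)))(KI(II(SI(KI)))))
  →11  K(II(SI(KI))(KI(II(SI(KI)))))
  →12  K(I(SI(KI))(KI(II(SI(KI)))))
  →13  K(SI(KI)(KI(II(SI(KI)))))
  →14  K(I(KI(II(SI(KI))))(KI(KI(II(SI(KI))))))
  →15  K(KI(II(SI(KI)))(KI(KI(II(SI(KI))))))
  →16  K(I(KI(KI(II(SI(KI))))))
  →17  K(KI(KI(II(SI(KI)))))
  →18  KI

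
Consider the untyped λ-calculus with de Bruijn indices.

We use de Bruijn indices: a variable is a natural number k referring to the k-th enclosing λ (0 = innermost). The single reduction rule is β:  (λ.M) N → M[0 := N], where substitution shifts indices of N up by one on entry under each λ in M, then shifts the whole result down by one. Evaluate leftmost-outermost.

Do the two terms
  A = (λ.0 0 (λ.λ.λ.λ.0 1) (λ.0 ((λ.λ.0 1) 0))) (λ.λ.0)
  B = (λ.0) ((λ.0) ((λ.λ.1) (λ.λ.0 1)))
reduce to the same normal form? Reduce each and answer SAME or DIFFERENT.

Term A:
  start: (λ.0 0 (λ.λ.λ.λ.0 1) (λ.0 ((λ.λ.0 1) 0))) (λ.λ.0)
  [1] (λ.λ.0) (λ.λ.0) (λ.λ.λ.λ.0 1) (λ.0 ((λ.λ.0 1) 0))
  [2] (λ.0) (λ.λ.λ.λ.0 1) (λ.0 ((λ.λ.0 1) 0))
  [3] (λ.λ.λ.λ.0 1) (λ.0 ((λ.λ.0 1) 0))
  [4] λ.λ.λ.0 1

Term B:
  start: (λ.0) ((λ.0) ((λ.λ.1) (λ.λ.0 1)))
  [1] (λ.0) ((λ.λ.1) (λ.λ.0 1))
  [2] (λ.λ.1) (λ.λ.0 1)
  [3] λ.λ.λ.0 1

Answer: SAME — A ⇓ λ.λ.λ.0 1, B ⇓ λ.λ.λ.0 1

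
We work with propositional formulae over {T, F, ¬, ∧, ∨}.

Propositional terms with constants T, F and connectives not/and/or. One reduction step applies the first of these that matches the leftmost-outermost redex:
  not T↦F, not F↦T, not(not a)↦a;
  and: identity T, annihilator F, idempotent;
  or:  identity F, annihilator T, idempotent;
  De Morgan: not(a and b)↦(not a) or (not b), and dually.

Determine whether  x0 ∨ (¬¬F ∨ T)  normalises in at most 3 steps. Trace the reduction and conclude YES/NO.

  start: x0 ∨ (¬¬F ∨ T)
  [1] x0 ∨ T
  [2] T

Answer: YES — reaches normal form T in 2 ≤ 3 steps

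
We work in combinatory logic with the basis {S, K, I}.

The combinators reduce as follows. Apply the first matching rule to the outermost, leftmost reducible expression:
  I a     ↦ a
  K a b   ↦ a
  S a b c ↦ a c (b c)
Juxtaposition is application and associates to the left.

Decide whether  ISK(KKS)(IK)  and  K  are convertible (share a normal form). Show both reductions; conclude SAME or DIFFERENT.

Term A:
  start: ISK(KKS)(IK)
  →1  SK(KKS)(IK)
  →2  K(IK)(KKS(IK))
  →3  IK
  →4  K

Term B:
  start: K

Answer: SAME — A ⇓ K, B ⇓ K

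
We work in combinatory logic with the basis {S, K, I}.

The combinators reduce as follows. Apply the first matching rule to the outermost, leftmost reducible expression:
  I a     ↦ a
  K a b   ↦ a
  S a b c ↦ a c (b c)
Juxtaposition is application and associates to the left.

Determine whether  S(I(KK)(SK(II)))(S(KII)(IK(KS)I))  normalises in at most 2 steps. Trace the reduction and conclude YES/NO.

  start: S(I(KK)(SK(II)))(S(KII)(IK(KS)I))
  [1] S(KK(SK(II)))(S(KII)(IK(KS)I))
  [2] SK(S(KII)(IK(KS)I))

Answer: NO — after 2 steps the term is SK(S(KII)(IK(KS)I)), not yet normal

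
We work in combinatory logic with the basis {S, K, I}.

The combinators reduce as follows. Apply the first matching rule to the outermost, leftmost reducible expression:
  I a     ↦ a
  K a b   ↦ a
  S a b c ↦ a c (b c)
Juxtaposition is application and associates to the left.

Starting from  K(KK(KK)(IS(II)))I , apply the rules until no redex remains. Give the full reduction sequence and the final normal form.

Answer: normal form = K(SI)  (in 4 steps)

Working:
  start: K(KK(KK)(IS(II)))I
  →1  KK(KK)(IS(II))
  →2  K(IS(II))
  →3  K(S(II))
  →4  K(SI)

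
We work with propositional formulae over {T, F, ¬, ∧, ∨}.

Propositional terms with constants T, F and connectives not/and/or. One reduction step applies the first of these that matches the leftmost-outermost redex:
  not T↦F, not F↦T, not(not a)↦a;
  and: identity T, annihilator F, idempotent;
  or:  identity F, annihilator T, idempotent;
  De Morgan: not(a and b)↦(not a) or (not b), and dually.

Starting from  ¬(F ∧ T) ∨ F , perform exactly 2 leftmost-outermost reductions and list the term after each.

Answer: after 2 steps: ¬F ∨ ¬T

Reduction:
  start: ¬(F ∧ T) ∨ F
  [1] ¬(F ∧ T)
  [2] ¬F ∨ ¬T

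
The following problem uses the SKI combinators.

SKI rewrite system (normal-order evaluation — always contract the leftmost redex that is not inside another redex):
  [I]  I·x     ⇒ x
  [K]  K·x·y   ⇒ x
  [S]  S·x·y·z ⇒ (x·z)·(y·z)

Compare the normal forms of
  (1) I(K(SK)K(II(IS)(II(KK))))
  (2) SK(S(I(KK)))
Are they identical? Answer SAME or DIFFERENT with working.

Term A:
  start: I(K(SK)K(II(IS)(II(KK))))
  [1] K(SK)K(II(IS)(II(KK)))
  [2] SK(II(IS)(II(KK)))
  [3] SK(I(IS)(II(KK)))
  [4] SK(IS(II(KK)))
  [5] SK(S(II(KK)))
  [6] SK(S(I(KK)))
  [7] SK(S(KK))

Term B:
  start: SK(S(I(KK)))
  [1] SK(S(KK))

Answer: SAME — A ⇓ SK(S(KK)), B ⇓ SK(S(KK))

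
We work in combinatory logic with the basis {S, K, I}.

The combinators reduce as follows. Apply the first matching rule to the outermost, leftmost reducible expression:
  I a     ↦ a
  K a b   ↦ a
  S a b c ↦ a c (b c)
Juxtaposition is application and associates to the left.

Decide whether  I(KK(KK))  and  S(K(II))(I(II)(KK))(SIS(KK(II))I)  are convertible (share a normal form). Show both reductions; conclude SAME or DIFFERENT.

Term A:
  start: I(KK(KK))
  →1  KK(KK)
  →2  K

Term B:
  start: S(K(II))(I(II)(KK))(SIS(KK(II))I)
  →1  K(II)(SIS(KK(II))I)(I(II)(KK)(SIS(KK(II))I))
  →2  II(I(II)(KK)(SIS(KK(II))I))
  →3  I(I(II)(KK)(SIS(KK(II))I))
  →4  I(II)(KK)(SIS(KK(II))I)
  →5  II(KK)(SIS(KK(II))I)
  →6  I(KK)(SIS(KK(II))I)
  →7  KK(SIS(KK(II))I)
  →8  K

Answer: SAME — A ⇓ K, B ⇓ K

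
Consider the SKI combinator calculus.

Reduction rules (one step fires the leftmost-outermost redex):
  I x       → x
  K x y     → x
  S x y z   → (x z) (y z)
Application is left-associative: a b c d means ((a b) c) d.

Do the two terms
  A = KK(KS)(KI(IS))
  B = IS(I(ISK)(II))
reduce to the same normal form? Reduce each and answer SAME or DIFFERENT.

Answer: DIFFERENT — A ⇓ KI, B ⇓ S(SKI)

Working:
Term A:
  start: KK(KS)(KI(IS))
  step 1: K(KI(IS))
  step 2: KI

Term B:
  start: IS(I(ISK)(II))
  step 1: S(I(ISK)(II))
  step 2: S(ISK(II))
  step 3: S(SK(II))
  step 4: S(SKI)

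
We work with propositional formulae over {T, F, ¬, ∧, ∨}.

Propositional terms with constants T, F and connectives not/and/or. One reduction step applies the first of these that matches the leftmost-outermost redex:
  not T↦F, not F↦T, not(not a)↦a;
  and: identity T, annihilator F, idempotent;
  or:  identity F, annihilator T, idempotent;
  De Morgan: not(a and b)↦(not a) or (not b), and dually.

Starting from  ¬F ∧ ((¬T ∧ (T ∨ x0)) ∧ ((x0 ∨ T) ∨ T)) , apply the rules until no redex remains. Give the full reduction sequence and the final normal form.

  start: ¬F ∧ ((¬T ∧ (T ∨ x0)) ∧ ((x0 ∨ T) ∨ T))
  [1] T ∧ ((¬T ∧ (T ∨ x0)) ∧ ((x0 ∨ T) ∨ T))
  [2] (¬T ∧ (T ∨ x0)) ∧ ((x0 ∨ T) ∨ T)
  [3] (F ∧ (T ∨ x0)) ∧ ((x0 ∨ T) ∨ T)
  [4] F ∧ ((x0 ∨ T) ∨ T)
  [5] F

Answer: normal form = F  (in 5 steps)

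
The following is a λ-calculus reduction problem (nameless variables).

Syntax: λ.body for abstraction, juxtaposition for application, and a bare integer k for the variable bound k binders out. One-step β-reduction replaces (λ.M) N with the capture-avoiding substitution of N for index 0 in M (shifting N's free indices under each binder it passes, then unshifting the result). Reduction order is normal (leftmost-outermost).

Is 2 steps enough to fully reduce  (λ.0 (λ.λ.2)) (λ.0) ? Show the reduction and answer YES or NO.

Answer: YES — reaches normal form λ.λ.λ.0 in 2 ≤ 2 steps

Working:
  start: (λ.0 (λ.λ.2)) (λ.0)
  →1  (λ.0) (λ.λ.λ.0)
  →2  λ.λ.λ.0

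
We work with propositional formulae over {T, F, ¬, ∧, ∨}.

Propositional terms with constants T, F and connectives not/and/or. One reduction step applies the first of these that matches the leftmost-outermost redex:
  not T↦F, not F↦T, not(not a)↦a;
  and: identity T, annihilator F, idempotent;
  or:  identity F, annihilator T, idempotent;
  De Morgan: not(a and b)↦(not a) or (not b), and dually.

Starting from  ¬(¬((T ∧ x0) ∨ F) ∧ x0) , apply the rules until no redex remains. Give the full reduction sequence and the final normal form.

  start: ¬(¬((T ∧ x0) ∨ F) ∧ x0)
  →1  ¬¬((T ∧ x0) ∨ F) ∨ ¬x0
  →2  ((T ∧ x0) ∨ F) ∨ ¬x0
  →3  (T ∧ x0) ∨ ¬x0
  →4  x0 ∨ ¬x0

Answer: normal form = x0 ∨ ¬x0  (in 4 steps)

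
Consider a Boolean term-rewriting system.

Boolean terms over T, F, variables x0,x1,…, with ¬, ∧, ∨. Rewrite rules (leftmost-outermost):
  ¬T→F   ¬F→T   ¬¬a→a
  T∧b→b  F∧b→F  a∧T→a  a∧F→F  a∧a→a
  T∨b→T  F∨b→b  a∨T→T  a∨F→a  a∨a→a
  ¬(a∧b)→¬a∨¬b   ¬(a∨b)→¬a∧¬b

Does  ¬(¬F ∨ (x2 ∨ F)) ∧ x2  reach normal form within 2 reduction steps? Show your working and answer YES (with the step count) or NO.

  start: ¬(¬F ∨ (x2 ∨ F)) ∧ x2
  [1] (¬¬F ∧ ¬(x2 ∨ F)) ∧ x2
  [2] (F ∧ ¬(x2 ∨ F)) ∧ x2

Answer: NO — after 2 steps the term is (F ∧ ¬(x2 ∨ F)) ∧ x2, not yet normal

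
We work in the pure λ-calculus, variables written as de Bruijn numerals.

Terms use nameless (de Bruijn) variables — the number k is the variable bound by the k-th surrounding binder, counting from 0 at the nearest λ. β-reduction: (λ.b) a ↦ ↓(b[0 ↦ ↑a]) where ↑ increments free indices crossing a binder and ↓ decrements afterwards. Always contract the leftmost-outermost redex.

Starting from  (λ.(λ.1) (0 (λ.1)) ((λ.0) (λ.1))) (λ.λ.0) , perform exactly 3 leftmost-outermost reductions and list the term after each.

  start: (λ.(λ.1) (0 (λ.1)) ((λ.0) (λ.1))) (λ.λ.0)
  [1] (λ.λ.λ.0) ((λ.λ.0) (λ.λ.λ.0)) ((λ.0) (λ.λ.λ.0))
  [2] (λ.λ.0) ((λ.0) (λ.λ.λ.0))
  [3] λ.0

Answer: after 3 steps: λ.0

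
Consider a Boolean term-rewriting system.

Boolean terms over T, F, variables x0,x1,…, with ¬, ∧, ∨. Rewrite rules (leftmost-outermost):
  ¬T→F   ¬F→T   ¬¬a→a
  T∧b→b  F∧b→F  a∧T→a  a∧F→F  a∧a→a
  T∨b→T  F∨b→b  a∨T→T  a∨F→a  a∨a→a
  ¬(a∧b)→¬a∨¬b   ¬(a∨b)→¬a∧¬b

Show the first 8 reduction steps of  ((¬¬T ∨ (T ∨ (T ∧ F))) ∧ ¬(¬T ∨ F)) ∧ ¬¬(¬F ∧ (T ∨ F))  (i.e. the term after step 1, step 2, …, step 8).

Answer: after 8 steps: ¬¬(¬F ∧ (T ∨ F))

Working:
  start: ((¬¬T ∨ (T ∨ (T ∧ F))) ∧ ¬(¬T ∨ F)) ∧ ¬¬(¬F ∧ (T ∨ F))
  step 1: ((T ∨ (T ∨ (T ∧ F))) ∧ ¬(¬T ∨ F)) ∧ ¬¬(¬F ∧ (T ∨ F))
  step 2: (T ∧ ¬(¬T ∨ F)) ∧ ¬¬(¬F ∧ (T ∨ F))
  step 3: ¬(¬T ∨ F) ∧ ¬¬(¬F ∧ (T ∨ F))
  step 4: (¬¬T ∧ ¬F) ∧ ¬¬(¬F ∧ (T ∨ F))
  step 5: (T ∧ ¬F) ∧ ¬¬(¬F ∧ (T ∨ F))
  step 6: ¬F ∧ ¬¬(¬F ∧ (T ∨ F))
  step 7: T ∧ ¬¬(¬F ∧ (T ∨ F))
  step 8: ¬¬(¬F ∧ (T ∨ F))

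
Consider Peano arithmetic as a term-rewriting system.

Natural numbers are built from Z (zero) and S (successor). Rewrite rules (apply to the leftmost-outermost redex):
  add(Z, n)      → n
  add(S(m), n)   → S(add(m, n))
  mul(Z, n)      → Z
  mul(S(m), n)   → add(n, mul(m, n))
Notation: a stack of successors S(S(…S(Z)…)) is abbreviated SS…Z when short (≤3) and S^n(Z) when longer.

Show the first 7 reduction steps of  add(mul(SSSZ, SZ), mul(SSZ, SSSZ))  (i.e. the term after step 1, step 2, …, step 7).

  start: add(mul(SSSZ, SZ), mul(SSZ, SSSZ))
  [1] add(add(SZ, mul(SSZ, SZ)), mul(SSZ, SSSZ))
  [2] add(S(add(Z, mul(SSZ, SZ))), mul(SSZ, SSSZ))
  [3] S(add(add(Z, mul(SSZ, SZ)), mul(SSZ, SSSZ)))
  [4] S(add(mul(SSZ, SZ), mul(SSZ, SSSZ)))
  [5] S(add(add(SZ, mul(SZ, SZ)), mul(SSZ, SSSZ)))
  [6] S(add(S(add(Z, mul(SZ, SZ))), mul(SSZ, SSSZ)))
  [7] S(S(add(add(Z, mul(SZ, SZ)), mul(SSZ, SSSZ))))

Answer: after 7 steps: S(S(add(add(Z, mul(SZ, SZ)), mul(SSZ, SSSZ))))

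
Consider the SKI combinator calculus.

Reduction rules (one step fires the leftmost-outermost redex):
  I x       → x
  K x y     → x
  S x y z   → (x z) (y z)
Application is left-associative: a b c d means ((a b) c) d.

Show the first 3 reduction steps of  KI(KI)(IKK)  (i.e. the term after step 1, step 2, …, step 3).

  start: KI(KI)(IKK)
  step 1: I(IKK)
  step 2: IKK
  step 3: KK

Answer: after 3 steps: KK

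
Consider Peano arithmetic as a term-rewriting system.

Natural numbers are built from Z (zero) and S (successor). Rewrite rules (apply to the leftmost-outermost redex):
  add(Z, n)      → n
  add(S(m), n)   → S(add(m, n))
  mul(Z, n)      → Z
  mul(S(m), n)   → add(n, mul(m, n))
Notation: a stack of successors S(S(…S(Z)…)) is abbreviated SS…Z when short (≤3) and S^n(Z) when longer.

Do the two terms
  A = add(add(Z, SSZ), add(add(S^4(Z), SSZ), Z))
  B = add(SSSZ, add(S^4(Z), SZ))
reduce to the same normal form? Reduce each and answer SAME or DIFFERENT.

Answer: SAME — A ⇓ S^8(Z), B ⇓ S^8(Z)

Working:
Term A:
  start: add(add(Z, SSZ), add(add(S^4(Z), SSZ), Z))
  →1  add(SSZ, add(add(S^4(Z), SSZ), Z))
  →2  S(add(SZ, add(add(S^4(Z), SSZ), Z)))
  →3  S(S(add(Z, add(add(S^4(Z), SSZ), Z))))
  →4  S(S(add(add(S^4(Z), SSZ), Z)))
  →5  S(S(add(S(add(SSSZ, SSZ)), Z)))
  →6  S(S(S(add(add(SSSZ, SSZ), Z))))
  →7  S(S(S(add(S(add(SSZ, SSZ)), Z))))
  →8  S(S(S(S(add(add(SSZ, SSZ), Z)))))
  →9  S(S(S(S(add(S(add(SZ, SSZ)), Z)))))
  →10  S(S(S(S(S(add(add(SZ, SSZ), Z))))))
  →11  S(S(S(S(S(add(S(add(Z, SSZ)), Z))))))
  →12  S(S(S(S(S(S(add(add(Z, SSZ), Z)))))))
  →13  S(S(S(S(S(S(add(SSZ, Z)))))))
  →14  S(S(S(S(S(S(S(add(SZ, Z))))))))
  →15  S(S(S(S(S(S(S(S(add(Z, Z)))))))))
  →16  S^8(Z)

Term B:
  start: add(SSSZ, add(S^4(Z), SZ))
  →1  S(add(SSZ, add(S^4(Z), SZ)))
  →2  S(S(add(SZ, add(S^4(Z), SZ))))
  →3  S(S(S(add(Z, add(S^4(Z), SZ)))))
  →4  S(S(S(add(S^4(Z), SZ))))
  →5  S(S(S(S(add(SSSZ, SZ)))))
  →6  S(S(S(S(S(add(SSZ, SZ))))))
  →7  S(S(S(S(S(S(add(SZ, SZ)))))))
  →8  S(S(S(S(S(S(S(add(Z, SZ))))))))
  →9  S^8(Z)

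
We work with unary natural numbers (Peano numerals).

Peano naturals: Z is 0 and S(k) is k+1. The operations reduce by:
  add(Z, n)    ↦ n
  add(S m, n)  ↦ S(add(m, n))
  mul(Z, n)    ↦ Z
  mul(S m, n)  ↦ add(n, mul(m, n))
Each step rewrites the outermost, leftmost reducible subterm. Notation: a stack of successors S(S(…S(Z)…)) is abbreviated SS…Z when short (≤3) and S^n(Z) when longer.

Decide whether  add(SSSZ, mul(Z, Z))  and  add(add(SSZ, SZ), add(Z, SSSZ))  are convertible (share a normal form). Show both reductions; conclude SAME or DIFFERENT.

Answer: DIFFERENT — A ⇓ SSSZ, B ⇓ S^6(Z)

Derivation:
Term A:
  start: add(SSSZ, mul(Z, Z))
  step 1: S(add(SSZ, mul(Z, Z)))
  step 2: S(S(add(SZ, mul(Z, Z))))
  step 3: S(S(S(add(Z, mul(Z, Z)))))
  step 4: S(S(S(mul(Z, Z))))
  step 5: SSSZ

Term B:
  start: add(add(SSZ, SZ), add(Z, SSSZ))
  step 1: add(S(add(SZ, SZ)), add(Z, SSSZ))
  step 2: S(add(add(SZ, SZ), add(Z, SSSZ)))
  step 3: S(add(S(add(Z, SZ)), add(Z, SSSZ)))
  step 4: S(S(add(add(Z, SZ), add(Z, SSSZ))))
  step 5: S(S(add(SZ, add(Z, SSSZ))))
  step 6: S(S(S(add(Z, add(Z, SSSZ)))))
  step 7: S(S(S(add(Z, SSSZ))))
  step 8: S^6(Z)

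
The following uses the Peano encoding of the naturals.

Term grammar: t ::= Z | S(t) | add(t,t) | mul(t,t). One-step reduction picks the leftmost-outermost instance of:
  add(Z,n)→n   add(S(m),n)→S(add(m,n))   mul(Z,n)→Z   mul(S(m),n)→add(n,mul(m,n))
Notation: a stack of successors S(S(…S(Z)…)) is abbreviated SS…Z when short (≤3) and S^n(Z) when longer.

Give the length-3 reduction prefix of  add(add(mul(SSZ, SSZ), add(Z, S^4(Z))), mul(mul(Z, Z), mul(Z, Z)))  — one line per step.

Answer: after 3 steps: add(S(add(add(SZ, mul(SZ, SSZ)), add(Z, S^4(Z)))), mul(mul(Z, Z), mul(Z, Z)))

Working:
  start: add(add(mul(SSZ, SSZ), add(Z, S^4(Z))), mul(mul(Z, Z), mul(Z, Z)))
  step 1: add(add(add(SSZ, mul(SZ, SSZ)), add(Z, S^4(Z))), mul(mul(Z, Z), mul(Z, Z)))
  step 2: add(add(S(add(SZ, mul(SZ, SSZ))), add(Z, S^4(Z))), mul(mul(Z, Z), mul(Z, Z)))
  step 3: add(S(add(add(SZ, mul(SZ, SSZ)), add(Z, S^4(Z)))), mul(mul(Z, Z), mul(Z, Z)))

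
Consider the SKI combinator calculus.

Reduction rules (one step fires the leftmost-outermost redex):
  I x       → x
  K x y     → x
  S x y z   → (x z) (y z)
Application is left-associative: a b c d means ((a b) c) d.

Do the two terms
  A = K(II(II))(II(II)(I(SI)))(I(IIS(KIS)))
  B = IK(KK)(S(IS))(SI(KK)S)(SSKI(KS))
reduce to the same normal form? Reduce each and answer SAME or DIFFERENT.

Answer: DIFFERENT — A ⇓ SI, B ⇓ KS

Reduction:
Term A:
  start: K(II(II))(II(II)(I(SI)))(I(IIS(KIS)))
  step 1: II(II)(I(IIS(KIS)))
  step 2: I(II)(I(IIS(KIS)))
  step 3: II(I(IIS(KIS)))
  step 4: I(I(IIS(KIS)))
  step 5: I(IIS(KIS))
  step 6: IIS(KIS)
  step 7: IS(KIS)
  step 8: S(KIS)
  step 9: SI

Term B:
  start: IK(KK)(S(IS))(SI(KK)S)(SSKI(KS))
  step 1: K(KK)(S(IS))(SI(KK)S)(SSKI(KS))
  step 2: KK(SI(KK)S)(SSKI(KS))
  step 3: K(SSKI(KS))
  step 4: K(SI(KI)(KS))
  step 5: K(I(KS)(KI(KS)))
  step 6: K(KS(KI(KS)))
  step 7: KS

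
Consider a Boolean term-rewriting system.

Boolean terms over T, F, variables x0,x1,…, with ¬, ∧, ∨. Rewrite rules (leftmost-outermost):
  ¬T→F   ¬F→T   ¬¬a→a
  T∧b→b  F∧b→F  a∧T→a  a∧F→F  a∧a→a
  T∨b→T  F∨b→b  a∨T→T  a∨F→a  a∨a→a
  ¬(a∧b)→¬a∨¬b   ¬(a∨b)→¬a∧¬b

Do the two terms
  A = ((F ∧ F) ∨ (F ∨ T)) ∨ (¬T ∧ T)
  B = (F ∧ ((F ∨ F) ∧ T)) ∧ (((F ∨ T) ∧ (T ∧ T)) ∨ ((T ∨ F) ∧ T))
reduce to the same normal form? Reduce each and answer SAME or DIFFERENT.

Term A:
  start: ((F ∧ F) ∨ (F ∨ T)) ∨ (¬T ∧ T)
  [1] (F ∨ (F ∨ T)) ∨ (¬T ∧ T)
  [2] (F ∨ T) ∨ (¬T ∧ T)
  [3] T ∨ (¬T ∧ T)
  [4] T

Term B:
  start: (F ∧ ((F ∨ F) ∧ T)) ∧ (((F ∨ T) ∧ (T ∧ T)) ∨ ((T ∨ F) ∧ T))
  [1] F ∧ (((F ∨ T) ∧ (T ∧ T)) ∨ ((T ∨ F) ∧ T))
  [2] F

Answer: DIFFERENT — A ⇓ T, B ⇓ F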